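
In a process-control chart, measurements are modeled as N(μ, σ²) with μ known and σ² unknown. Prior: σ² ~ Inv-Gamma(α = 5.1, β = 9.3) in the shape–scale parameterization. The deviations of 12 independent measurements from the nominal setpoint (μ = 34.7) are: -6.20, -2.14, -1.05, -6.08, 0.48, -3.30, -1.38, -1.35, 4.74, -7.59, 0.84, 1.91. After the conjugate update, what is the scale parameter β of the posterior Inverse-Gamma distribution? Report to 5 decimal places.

With known mean μ and an Inverse-Gamma(α, β) prior on σ², the Normal likelihood is conjugate: posterior is Inv-Gamma(α + n/2, β + Σ(xᵢ−μ)²/2).
Σ(xᵢ−μ)² = (-6.20)² + (-2.14)² + (-1.05)² + (-6.08)² + (0.48)² + (-3.30)² + (-1.38)² + (-1.35)² + (4.74)² + (-7.59)² + (0.84)² + (1.91)² = 180.3652.
Posterior: Inv-Gamma(5.1 + 12/2, 9.3 + 180.3652/2) = Inv-Gamma(11.10, 99.48260).
Posterior β = 99.48260.

99.48260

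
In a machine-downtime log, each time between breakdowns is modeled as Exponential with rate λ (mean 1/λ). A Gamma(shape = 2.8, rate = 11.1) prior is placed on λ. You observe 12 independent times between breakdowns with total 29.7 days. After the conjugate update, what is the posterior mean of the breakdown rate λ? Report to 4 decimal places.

With a Gamma(shape α, rate β) prior on the exponential rate λ, the posterior after n observations with total T = Σxᵢ is Gamma(α+n, β+T).
Posterior: Gamma(2.8+12, 11.1+29.7) = Gamma(14.8, 40.8).
Posterior mean of λ = α/β = 14.8/40.8 = 0.3627.

0.3627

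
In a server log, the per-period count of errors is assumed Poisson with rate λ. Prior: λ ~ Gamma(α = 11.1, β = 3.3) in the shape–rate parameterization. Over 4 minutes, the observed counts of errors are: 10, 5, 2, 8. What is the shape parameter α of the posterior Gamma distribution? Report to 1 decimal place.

36.1

With a Gamma(shape α, rate β) prior, the Poisson likelihood is conjugate: the posterior is Gamma(α + ΣXᵢ, β + n).
Sum of counts S = 25 over n = 4 minutes.
Posterior: Gamma(α+S, β+n) = Gamma(11.1+25, 3.3+4) = Gamma(36.1, 7.3).
Posterior α = 36.1.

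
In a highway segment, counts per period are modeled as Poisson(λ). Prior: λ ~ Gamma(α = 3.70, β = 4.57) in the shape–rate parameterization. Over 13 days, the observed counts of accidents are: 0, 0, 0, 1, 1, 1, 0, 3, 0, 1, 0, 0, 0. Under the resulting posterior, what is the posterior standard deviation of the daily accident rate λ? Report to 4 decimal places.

0.1862

With a Gamma(shape α, rate β) prior, the Poisson likelihood is conjugate: the posterior is Gamma(α + ΣXᵢ, β + n).
Sum of counts S = 7 over n = 13 days.
Posterior: Gamma(α+S, β+n) = Gamma(3.70+7, 4.57+13) = Gamma(10.70, 17.57).
SD = √α/β = √10.70/17.57 = 0.1862.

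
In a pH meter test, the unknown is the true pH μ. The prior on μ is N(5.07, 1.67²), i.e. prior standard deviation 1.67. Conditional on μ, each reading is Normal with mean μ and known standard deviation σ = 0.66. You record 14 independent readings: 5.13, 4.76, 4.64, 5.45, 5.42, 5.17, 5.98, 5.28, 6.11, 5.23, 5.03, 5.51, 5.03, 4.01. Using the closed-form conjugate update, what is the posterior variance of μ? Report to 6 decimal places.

For Normal data with known variance σ², a Normal(μ₀, σ₀²) prior on μ is conjugate. Posterior precision = 1/σ₀² + n/σ²; posterior mean is the precision-weighted average of μ₀ and x̄.
σ₀² = 1.67² = 2.7889, σ² = 0.66² = 0.4356; σ² + n·σ₀² = 0.4356 + 14·2.7889 = 39.4802.
Posterior precision = 1/σ₀² + n/σ² = 1/2.7889 + 14/0.4356 = (σ² + n·σ₀²)/(σ₀²σ²) = 39.4802/(2.7889·0.4356); posterior variance σₙ² = σ₀²σ²/(σ² + n·σ₀²) = 2.7889·0.4356/39.4802 = 0.030771.

0.030771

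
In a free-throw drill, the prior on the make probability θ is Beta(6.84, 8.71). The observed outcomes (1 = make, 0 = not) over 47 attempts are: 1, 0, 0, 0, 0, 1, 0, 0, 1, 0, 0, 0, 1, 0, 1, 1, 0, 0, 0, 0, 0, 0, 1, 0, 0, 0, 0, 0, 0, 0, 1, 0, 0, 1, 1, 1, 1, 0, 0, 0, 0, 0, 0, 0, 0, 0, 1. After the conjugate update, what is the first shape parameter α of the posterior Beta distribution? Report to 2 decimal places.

The Beta prior is conjugate to a Binomial/Bernoulli likelihood; the update adds successes to α and failures to β.
Posterior: Beta(α+k, β+n−k) = Beta(6.84+13, 8.71+34) = Beta(19.84, 42.71).
Posterior α = 19.84.

19.84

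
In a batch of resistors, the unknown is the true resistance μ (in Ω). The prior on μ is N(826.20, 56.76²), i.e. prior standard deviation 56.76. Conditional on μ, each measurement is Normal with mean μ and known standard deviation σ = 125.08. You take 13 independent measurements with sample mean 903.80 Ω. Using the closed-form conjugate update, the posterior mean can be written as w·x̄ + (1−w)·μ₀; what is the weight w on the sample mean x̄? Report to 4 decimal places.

For Normal data with known variance σ², a Normal(μ₀, σ₀²) prior on μ is conjugate. Posterior precision = 1/σ₀² + n/σ²; posterior mean is the precision-weighted average of μ₀ and x̄.
σ₀² = 56.76² = 3221.6976, σ² = 125.08² = 15645.0064. Prior precision 1/σ₀² = 1/3221.6976; data precision n/σ² = 13/15645.0064.
w = (n/σ²)/(1/σ₀² + n/σ²) = n·σ₀²/(σ² + n·σ₀²) = 13·3221.6976/(15645.0064 + 13·3221.6976) = 41882.0688/57527.0752 = 0.7280.

0.7280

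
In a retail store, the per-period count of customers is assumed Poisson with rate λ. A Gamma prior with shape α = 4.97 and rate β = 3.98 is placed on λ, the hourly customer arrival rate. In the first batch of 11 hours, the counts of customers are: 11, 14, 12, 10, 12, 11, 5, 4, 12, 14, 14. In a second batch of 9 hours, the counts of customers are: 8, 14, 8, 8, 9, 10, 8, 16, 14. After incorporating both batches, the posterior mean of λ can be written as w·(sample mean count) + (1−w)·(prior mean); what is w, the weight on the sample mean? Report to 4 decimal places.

0.8340

With a Gamma(shape α, rate β) prior, the Poisson likelihood is conjugate: the posterior is Gamma(α + ΣXᵢ, β + n).
Total number of hours: n = 11 + 9 = 20.
Posterior mean = (α₀+S)/(β₀+n) = [n/(β₀+n)]·(S/n) + [β₀/(β₀+n)]·(α₀/β₀), so only n and β₀ enter the weight.
Weight on data w = n/(β₀+n) = 20/(3.98+20) = 20/23.98 = 0.8340.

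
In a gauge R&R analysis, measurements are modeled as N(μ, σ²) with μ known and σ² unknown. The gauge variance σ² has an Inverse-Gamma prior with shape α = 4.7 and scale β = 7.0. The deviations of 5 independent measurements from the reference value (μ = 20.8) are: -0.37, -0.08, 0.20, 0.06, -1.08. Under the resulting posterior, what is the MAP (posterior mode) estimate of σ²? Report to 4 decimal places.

With known mean μ and an Inverse-Gamma(α, β) prior on σ², the Normal likelihood is conjugate: posterior is Inv-Gamma(α + n/2, β + Σ(xᵢ−μ)²/2).
Σ(xᵢ−μ)² = (-0.37)² + (-0.08)² + (0.20)² + (0.06)² + (-1.08)² = 1.3533.
Posterior: Inv-Gamma(4.7 + 5/2, 7.0 + 1.3533/2) = Inv-Gamma(7.20, 7.67665).
Mode = β/(α+1) = 7.67665/8.20 = 0.9362.

0.9362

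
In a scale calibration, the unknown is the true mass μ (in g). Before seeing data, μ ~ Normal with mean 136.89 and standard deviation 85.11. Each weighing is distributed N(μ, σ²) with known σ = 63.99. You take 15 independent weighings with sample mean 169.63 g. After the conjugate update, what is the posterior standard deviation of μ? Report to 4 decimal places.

16.2194

For Normal data with known variance σ², a Normal(μ₀, σ₀²) prior on μ is conjugate. Posterior precision = 1/σ₀² + n/σ²; posterior mean is the precision-weighted average of μ₀ and x̄.
σ₀² = 85.11² = 7243.7121, σ² = 63.99² = 4094.7201; σ² + n·σ₀² = 4094.7201 + 15·7243.7121 = 112750.4016.
Posterior precision = 1/σ₀² + n/σ² = 1/7243.7121 + 15/4094.7201 = (σ² + n·σ₀²)/(σ₀²σ²) = 112750.4016/(7243.7121·4094.7201); posterior variance σₙ² = σ₀²σ²/(σ² + n·σ₀²) = 7243.7121·4094.7201/112750.4016 = 263.067564.
Posterior SD = √σₙ² = √(7243.7121·4094.7201/112750.4016) = 16.2194.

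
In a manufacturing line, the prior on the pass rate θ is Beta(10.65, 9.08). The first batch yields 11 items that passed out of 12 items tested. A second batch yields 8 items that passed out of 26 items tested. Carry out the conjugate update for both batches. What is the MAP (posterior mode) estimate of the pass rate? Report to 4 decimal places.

0.5141

The Beta prior is conjugate to a Binomial/Bernoulli likelihood; the update adds successes to α and failures to β.
After batch 1: Beta(10.65+11, 9.08+1) = Beta(21.65, 10.08).
After batch 2: Beta(21.65+8, 10.08+18) = Beta(29.65, 28.08).
Mode of Beta(a,b) for a,b>1 is (a−1)/(a+b−2) = 28.65/55.73 = 0.5141.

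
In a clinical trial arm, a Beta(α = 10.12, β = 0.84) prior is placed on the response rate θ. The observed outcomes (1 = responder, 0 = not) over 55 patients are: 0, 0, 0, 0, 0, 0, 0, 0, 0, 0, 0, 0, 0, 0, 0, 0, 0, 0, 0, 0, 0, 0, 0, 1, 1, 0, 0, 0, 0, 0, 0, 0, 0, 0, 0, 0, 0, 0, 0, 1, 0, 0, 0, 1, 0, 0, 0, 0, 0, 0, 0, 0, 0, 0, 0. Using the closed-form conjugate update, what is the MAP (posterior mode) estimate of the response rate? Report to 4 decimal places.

The Beta prior is conjugate to a Binomial/Bernoulli likelihood; the update adds successes to α and failures to β.
Posterior: Beta(α+k, β+n−k) = Beta(10.12+4, 0.84+51) = Beta(14.12, 51.84).
Mode of Beta(a,b) for a,b>1 is (a−1)/(a+b−2) = 13.12/63.96 = 0.2051.

0.2051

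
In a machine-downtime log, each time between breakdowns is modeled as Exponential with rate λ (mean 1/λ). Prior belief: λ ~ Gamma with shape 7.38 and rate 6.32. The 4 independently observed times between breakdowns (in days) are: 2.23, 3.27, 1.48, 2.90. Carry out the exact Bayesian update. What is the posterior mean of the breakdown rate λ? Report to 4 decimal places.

With a Gamma(shape α, rate β) prior on the exponential rate λ, the posterior after n observations with total T = Σxᵢ is Gamma(α+n, β+T).
Sum of observations T = 9.88 days; n = 4.
Posterior: Gamma(7.38+4, 6.32+9.88) = Gamma(11.38, 16.20).
Posterior mean of λ = α/β = 11.38/16.20 = 0.7025.

0.7025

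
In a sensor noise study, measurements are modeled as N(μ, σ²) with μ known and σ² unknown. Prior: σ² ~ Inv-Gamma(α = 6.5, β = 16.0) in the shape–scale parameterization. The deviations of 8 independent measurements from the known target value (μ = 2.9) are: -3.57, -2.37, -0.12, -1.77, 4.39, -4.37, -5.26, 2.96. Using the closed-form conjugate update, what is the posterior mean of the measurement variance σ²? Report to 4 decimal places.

6.7530

With known mean μ and an Inverse-Gamma(α, β) prior on σ², the Normal likelihood is conjugate: posterior is Inv-Gamma(α + n/2, β + Σ(xᵢ−μ)²/2).
Σ(xᵢ−μ)² = (-3.57)² + (-2.37)² + (-0.12)² + (-1.77)² + (4.39)² + (-4.37)² + (-5.26)² + (2.96)² = 96.3073.
Posterior: Inv-Gamma(6.5 + 8/2, 16.0 + 96.3073/2) = Inv-Gamma(10.50, 64.15365).
E[σ²|data] = β/(α−1) = 64.15365/9.50 = 6.7530.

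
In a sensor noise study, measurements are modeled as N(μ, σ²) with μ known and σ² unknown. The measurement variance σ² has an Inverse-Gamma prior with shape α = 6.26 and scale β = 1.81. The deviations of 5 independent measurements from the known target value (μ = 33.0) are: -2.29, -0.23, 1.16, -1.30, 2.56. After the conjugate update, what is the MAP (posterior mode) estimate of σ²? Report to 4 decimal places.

0.9481

With known mean μ and an Inverse-Gamma(α, β) prior on σ², the Normal likelihood is conjugate: posterior is Inv-Gamma(α + n/2, β + Σ(xᵢ−μ)²/2).
Σ(xᵢ−μ)² = (-2.29)² + (-0.23)² + (1.16)² + (-1.30)² + (2.56)² = 14.8862.
Posterior: Inv-Gamma(6.26 + 5/2, 1.81 + 14.8862/2) = Inv-Gamma(8.76, 9.25310).
Mode = β/(α+1) = 9.25310/9.76 = 0.9481.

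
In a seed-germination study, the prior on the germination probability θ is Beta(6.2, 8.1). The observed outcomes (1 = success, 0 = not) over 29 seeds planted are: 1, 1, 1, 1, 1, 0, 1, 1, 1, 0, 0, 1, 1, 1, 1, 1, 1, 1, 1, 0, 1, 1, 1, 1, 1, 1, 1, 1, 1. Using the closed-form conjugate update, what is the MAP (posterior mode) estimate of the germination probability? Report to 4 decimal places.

0.7312

The Beta prior is conjugate to a Binomial/Bernoulli likelihood; the update adds successes to α and failures to β.
Posterior: Beta(α+k, β+n−k) = Beta(6.2+25, 8.1+4) = Beta(31.2, 12.1).
Mode of Beta(a,b) for a,b>1 is (a−1)/(a+b−2) = 30.2/41.3 = 0.7312.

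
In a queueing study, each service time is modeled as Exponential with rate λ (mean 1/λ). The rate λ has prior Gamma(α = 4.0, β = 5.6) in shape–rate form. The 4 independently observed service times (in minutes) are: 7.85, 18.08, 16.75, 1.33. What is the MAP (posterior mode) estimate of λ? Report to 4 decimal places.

0.1411

With a Gamma(shape α, rate β) prior on the exponential rate λ, the posterior after n observations with total T = Σxᵢ is Gamma(α+n, β+T).
Sum of observations T = 44.01 minutes; n = 4.
Posterior: Gamma(4.0+4, 5.6+44.01) = Gamma(8.0, 49.61).
Mode = (α−1)/β = 0.1411.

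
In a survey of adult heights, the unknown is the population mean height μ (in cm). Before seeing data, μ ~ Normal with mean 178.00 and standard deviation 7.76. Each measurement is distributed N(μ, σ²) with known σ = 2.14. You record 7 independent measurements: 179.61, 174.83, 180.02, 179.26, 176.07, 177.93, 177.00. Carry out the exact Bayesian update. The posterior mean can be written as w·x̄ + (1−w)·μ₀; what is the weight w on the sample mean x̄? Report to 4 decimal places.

For Normal data with known variance σ², a Normal(μ₀, σ₀²) prior on μ is conjugate. Posterior precision = 1/σ₀² + n/σ²; posterior mean is the precision-weighted average of μ₀ and x̄.
σ₀² = 7.76² = 60.2176, σ² = 2.14² = 4.5796. Prior precision 1/σ₀² = 1/60.2176; data precision n/σ² = 7/4.5796.
w = (n/σ²)/(1/σ₀² + n/σ²) = n·σ₀²/(σ² + n·σ₀²) = 7·60.2176/(4.5796 + 7·60.2176) = 421.5232/426.1028 = 0.9893.

0.9893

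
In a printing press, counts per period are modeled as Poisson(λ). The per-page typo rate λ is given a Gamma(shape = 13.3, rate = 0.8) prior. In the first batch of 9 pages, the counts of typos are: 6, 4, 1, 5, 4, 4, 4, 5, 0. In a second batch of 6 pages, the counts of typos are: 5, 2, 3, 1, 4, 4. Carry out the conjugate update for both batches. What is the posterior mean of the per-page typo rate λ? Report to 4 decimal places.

4.1329

With a Gamma(shape α, rate β) prior, the Poisson likelihood is conjugate: the posterior is Gamma(α + ΣXᵢ, β + n).
Batch 1: sum of counts S = 33 over n = 9 pages.
After batch 1: Gamma(α+S, β+n) = Gamma(13.3+33, 0.8+9) = Gamma(46.3, 9.8).
Batch 2: sum of counts S = 19 over n = 6 pages.
After batch 2: Gamma(α+S, β+n) = Gamma(46.3+19, 9.8+6) = Gamma(65.3, 15.8).
Posterior mean = α/β = 65.3/15.8 = 4.1329.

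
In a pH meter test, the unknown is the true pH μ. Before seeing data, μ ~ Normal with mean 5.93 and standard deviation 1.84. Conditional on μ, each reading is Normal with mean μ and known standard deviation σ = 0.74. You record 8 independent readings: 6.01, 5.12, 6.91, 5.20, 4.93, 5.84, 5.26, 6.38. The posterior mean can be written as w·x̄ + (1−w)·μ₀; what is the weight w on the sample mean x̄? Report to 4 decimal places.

0.9802

For Normal data with known variance σ², a Normal(μ₀, σ₀²) prior on μ is conjugate. Posterior precision = 1/σ₀² + n/σ²; posterior mean is the precision-weighted average of μ₀ and x̄.
σ₀² = 1.84² = 3.3856, σ² = 0.74² = 0.5476. Prior precision 1/σ₀² = 1/3.3856; data precision n/σ² = 8/0.5476.
w = (n/σ²)/(1/σ₀² + n/σ²) = n·σ₀²/(σ² + n·σ₀²) = 8·3.3856/(0.5476 + 8·3.3856) = 27.0848/27.6324 = 0.9802.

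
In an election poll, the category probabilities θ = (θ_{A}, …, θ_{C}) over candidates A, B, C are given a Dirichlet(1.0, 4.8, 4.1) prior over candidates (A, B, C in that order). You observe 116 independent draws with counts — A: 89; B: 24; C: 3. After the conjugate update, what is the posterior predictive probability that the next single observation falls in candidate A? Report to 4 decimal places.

0.7149

The Dirichlet prior is conjugate to the Multinomial likelihood: each posterior αⱼ = prior αⱼ + observed count nⱼ.
Posterior concentration: (90.0, 28.8, 7.1), total = 125.9.
P(next = A | data) = α_{A}/Σα = 0.7149.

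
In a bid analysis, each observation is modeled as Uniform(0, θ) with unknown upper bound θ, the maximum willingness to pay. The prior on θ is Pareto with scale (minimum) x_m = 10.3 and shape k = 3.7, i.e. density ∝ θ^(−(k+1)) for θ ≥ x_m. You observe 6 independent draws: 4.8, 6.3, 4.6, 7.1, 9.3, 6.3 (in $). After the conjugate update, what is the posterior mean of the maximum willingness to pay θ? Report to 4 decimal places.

11.4839

A Pareto(scale x_m, shape k) prior on the upper bound θ of Uniform(0, θ) is conjugate: posterior is Pareto(max(x_m, max xᵢ), k + n).
Sample maximum = 9.3; prior scale x_m = 10.3 → posterior scale = max = 10.3.
Posterior shape = 3.7 + 6 = 9.7.
E[θ|data] = k·x_m/(k−1) = 9.7·10.3/8.7 = 11.4839.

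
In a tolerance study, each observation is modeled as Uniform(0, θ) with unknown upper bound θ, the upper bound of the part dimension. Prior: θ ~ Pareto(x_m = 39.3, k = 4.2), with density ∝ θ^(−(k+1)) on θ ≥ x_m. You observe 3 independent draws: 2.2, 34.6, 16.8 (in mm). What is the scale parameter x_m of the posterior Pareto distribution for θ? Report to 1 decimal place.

39.3

A Pareto(scale x_m, shape k) prior on the upper bound θ of Uniform(0, θ) is conjugate: posterior is Pareto(max(x_m, max xᵢ), k + n).
Sample maximum = 34.6; prior scale x_m = 39.3 → posterior scale = max = 39.3.
Posterior shape = 4.2 + 3 = 7.2.
Posterior scale x_m = 39.3.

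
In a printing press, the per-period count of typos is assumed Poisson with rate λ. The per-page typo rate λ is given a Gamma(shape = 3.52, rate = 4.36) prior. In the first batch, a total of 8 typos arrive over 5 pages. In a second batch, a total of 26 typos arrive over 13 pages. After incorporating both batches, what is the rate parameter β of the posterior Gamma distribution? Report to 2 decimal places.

22.36

With a Gamma(shape α, rate β) prior, the Poisson likelihood is conjugate: the posterior is Gamma(α + ΣXᵢ, β + n).
After batch 1: Gamma(α+S, β+n) = Gamma(3.52+8, 4.36+5) = Gamma(11.52, 9.36).
After batch 2: Gamma(α+S, β+n) = Gamma(11.52+26, 9.36+13) = Gamma(37.52, 22.36).
Posterior β = 22.36.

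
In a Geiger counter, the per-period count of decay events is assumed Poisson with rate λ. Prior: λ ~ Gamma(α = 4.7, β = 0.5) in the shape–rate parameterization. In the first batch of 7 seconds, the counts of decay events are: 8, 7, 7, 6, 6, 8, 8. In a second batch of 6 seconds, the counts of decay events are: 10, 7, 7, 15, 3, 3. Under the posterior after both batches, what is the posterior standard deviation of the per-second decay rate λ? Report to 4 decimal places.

0.7396

With a Gamma(shape α, rate β) prior, the Poisson likelihood is conjugate: the posterior is Gamma(α + ΣXᵢ, β + n).
Batch 1: sum of counts S = 50 over n = 7 seconds.
After batch 1: Gamma(α+S, β+n) = Gamma(4.7+50, 0.5+7) = Gamma(54.7, 7.5).
Batch 2: sum of counts S = 45 over n = 6 seconds.
After batch 2: Gamma(α+S, β+n) = Gamma(54.7+45, 7.5+6) = Gamma(99.7, 13.5).
SD = √α/β = √99.7/13.5 = 0.7396.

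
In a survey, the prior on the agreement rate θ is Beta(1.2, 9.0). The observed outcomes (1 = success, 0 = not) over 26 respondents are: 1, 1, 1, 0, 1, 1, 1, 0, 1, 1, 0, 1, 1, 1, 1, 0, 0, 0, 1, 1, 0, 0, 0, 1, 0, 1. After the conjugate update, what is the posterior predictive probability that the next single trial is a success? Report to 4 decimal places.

0.4751

The Beta prior is conjugate to a Binomial/Bernoulli likelihood; the update adds successes to α and failures to β.
Posterior: Beta(α+k, β+n−k) = Beta(1.2+16, 9.0+10) = Beta(17.2, 19.0).
For a single future Bernoulli trial, P(success | data) = α/(α+β) = 0.4751.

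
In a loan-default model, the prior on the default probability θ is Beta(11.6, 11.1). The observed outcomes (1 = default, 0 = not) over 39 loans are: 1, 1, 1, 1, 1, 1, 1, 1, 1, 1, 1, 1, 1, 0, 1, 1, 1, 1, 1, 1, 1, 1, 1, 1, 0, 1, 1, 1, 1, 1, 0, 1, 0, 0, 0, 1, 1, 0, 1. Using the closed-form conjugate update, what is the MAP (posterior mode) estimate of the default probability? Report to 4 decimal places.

The Beta prior is conjugate to a Binomial/Bernoulli likelihood; the update adds successes to α and failures to β.
Posterior: Beta(α+k, β+n−k) = Beta(11.6+32, 11.1+7) = Beta(43.6, 18.1).
Mode of Beta(a,b) for a,b>1 is (a−1)/(a+b−2) = 42.6/59.7 = 0.7136.

0.7136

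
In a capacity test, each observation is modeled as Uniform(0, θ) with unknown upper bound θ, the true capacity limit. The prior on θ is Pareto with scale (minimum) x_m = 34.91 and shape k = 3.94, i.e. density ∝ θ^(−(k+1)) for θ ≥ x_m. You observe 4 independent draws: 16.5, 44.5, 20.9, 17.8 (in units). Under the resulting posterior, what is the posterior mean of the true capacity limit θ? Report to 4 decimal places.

A Pareto(scale x_m, shape k) prior on the upper bound θ of Uniform(0, θ) is conjugate: posterior is Pareto(max(x_m, max xᵢ), k + n).
Sample maximum = 44.5; prior scale x_m = 34.91 → posterior scale = max = 44.50.
Posterior shape = 3.94 + 4 = 7.94.
E[θ|data] = k·x_m/(k−1) = 7.94·44.50/6.94 = 50.9121.

50.9121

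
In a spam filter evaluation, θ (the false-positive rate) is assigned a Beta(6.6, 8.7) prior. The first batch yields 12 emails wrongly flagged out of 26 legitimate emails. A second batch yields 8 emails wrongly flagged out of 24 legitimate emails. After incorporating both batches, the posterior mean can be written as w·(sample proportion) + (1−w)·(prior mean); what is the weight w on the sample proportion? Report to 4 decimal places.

0.7657

The Beta prior is conjugate to a Binomial/Bernoulli likelihood; the update adds successes to α and failures to β.
Total number of legitimate emails: n = 26 + 24 = 50.
Posterior mean = (α₀+k)/(α₀+β₀+n) = [n/(α₀+β₀+n)]·(k/n) + [(α₀+β₀)/(α₀+β₀+n)]·α₀/(α₀+β₀), so only n and the prior enter the weight.
The weight on the data is w = n/(α₀+β₀+n) = 50/(6.6+8.7+50) = 50/65.3 = 0.7657.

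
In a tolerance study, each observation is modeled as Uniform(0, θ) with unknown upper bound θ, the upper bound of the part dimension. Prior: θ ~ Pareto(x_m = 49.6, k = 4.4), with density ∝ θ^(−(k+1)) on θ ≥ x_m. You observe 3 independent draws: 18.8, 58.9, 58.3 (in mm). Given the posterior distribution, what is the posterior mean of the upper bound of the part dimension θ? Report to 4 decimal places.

A Pareto(scale x_m, shape k) prior on the upper bound θ of Uniform(0, θ) is conjugate: posterior is Pareto(max(x_m, max xᵢ), k + n).
Sample maximum = 58.9; prior scale x_m = 49.6 → posterior scale = max = 58.9.
Posterior shape = 4.4 + 3 = 7.4.
E[θ|data] = k·x_m/(k−1) = 7.4·58.9/6.4 = 68.1031.

68.1031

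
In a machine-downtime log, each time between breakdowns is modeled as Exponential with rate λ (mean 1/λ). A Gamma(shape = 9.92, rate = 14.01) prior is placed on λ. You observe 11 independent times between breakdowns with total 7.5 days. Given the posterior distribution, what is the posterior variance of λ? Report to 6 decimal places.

With a Gamma(shape α, rate β) prior on the exponential rate λ, the posterior after n observations with total T = Σxᵢ is Gamma(α+n, β+T).
Posterior: Gamma(9.92+11, 14.01+7.5) = Gamma(20.92, 21.51).
Var = α/β² = 0.045215.

0.045215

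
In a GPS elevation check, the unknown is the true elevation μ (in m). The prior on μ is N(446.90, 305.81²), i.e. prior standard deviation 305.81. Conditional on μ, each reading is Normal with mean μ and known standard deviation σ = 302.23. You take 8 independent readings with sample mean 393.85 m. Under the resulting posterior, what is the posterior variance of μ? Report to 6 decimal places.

For Normal data with known variance σ², a Normal(μ₀, σ₀²) prior on μ is conjugate. Posterior precision = 1/σ₀² + n/σ²; posterior mean is the precision-weighted average of μ₀ and x̄.
σ₀² = 305.81² = 93519.7561, σ² = 302.23² = 91342.9729; σ² + n·σ₀² = 91342.9729 + 8·93519.7561 = 839501.0217.
Posterior precision = 1/σ₀² + n/σ² = 1/93519.7561 + 8/91342.9729 = (σ² + n·σ₀²)/(σ₀²σ²) = 839501.0217/(93519.7561·91342.9729); posterior variance σₙ² = σ₀²σ²/(σ² + n·σ₀²) = 93519.7561·91342.9729/839501.0217 = 10175.535617.

10175.535617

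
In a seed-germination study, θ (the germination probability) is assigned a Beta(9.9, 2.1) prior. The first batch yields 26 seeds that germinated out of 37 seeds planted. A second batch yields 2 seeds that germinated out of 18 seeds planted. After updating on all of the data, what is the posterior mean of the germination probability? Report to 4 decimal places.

0.5657

The Beta prior is conjugate to a Binomial/Bernoulli likelihood; the update adds successes to α and failures to β.
After batch 1: Beta(9.9+26, 2.1+11) = Beta(35.9, 13.1).
After batch 2: Beta(35.9+2, 13.1+16) = Beta(37.9, 29.1).
Posterior mean = α/(α+β) = 37.9/67.0 = 0.5657.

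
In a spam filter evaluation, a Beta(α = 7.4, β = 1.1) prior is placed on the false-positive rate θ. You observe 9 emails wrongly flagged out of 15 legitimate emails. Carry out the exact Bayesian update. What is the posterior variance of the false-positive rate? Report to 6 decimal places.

0.008606

The Beta prior is conjugate to a Binomial/Bernoulli likelihood; the update adds successes to α and failures to β.
Posterior: Beta(α+k, β+n−k) = Beta(7.4+9, 1.1+6) = Beta(16.4, 7.1).
Var = αβ/((α+β)²(α+β+1)) = 16.4·7.1/(23.5²·24.5) = 0.008606.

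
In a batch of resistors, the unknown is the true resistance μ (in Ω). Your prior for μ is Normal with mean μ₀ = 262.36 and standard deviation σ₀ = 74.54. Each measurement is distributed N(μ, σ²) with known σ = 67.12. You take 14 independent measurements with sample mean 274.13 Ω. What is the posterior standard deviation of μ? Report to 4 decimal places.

For Normal data with known variance σ², a Normal(μ₀, σ₀²) prior on μ is conjugate. Posterior precision = 1/σ₀² + n/σ²; posterior mean is the precision-weighted average of μ₀ and x̄.
σ₀² = 74.54² = 5556.2116, σ² = 67.12² = 4505.0944; σ² + n·σ₀² = 4505.0944 + 14·5556.2116 = 82292.0568.
Posterior precision = 1/σ₀² + n/σ² = 1/5556.2116 + 14/4505.0944 = (σ² + n·σ₀²)/(σ₀²σ²) = 82292.0568/(5556.2116·4505.0944); posterior variance σₙ² = σ₀²σ²/(σ² + n·σ₀²) = 5556.2116·4505.0944/82292.0568 = 304.175867.
Posterior SD = √σₙ² = √(5556.2116·4505.0944/82292.0568) = 17.4406.

17.4406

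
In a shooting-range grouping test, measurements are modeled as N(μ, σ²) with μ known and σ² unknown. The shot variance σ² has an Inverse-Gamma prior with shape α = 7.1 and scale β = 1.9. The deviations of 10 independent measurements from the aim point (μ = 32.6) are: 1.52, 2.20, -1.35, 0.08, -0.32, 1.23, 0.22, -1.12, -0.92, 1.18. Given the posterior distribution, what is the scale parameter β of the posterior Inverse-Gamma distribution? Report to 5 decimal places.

8.96810

With known mean μ and an Inverse-Gamma(α, β) prior on σ², the Normal likelihood is conjugate: posterior is Inv-Gamma(α + n/2, β + Σ(xᵢ−μ)²/2).
Σ(xᵢ−μ)² = (1.52)² + (2.20)² + (-1.35)² + (0.08)² + (-0.32)² + (1.23)² + (0.22)² + (-1.12)² + (-0.92)² + (1.18)² = 14.1362.
Posterior: Inv-Gamma(7.1 + 10/2, 1.9 + 14.1362/2) = Inv-Gamma(12.10, 8.96810).
Posterior β = 8.96810.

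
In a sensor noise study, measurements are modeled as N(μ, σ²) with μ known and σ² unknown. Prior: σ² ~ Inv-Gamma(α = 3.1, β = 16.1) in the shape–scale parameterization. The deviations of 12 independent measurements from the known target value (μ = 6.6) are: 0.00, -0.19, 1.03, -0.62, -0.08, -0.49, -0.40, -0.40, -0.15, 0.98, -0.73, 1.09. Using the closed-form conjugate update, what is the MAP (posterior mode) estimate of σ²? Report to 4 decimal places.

1.8293

With known mean μ and an Inverse-Gamma(α, β) prior on σ², the Normal likelihood is conjugate: posterior is Inv-Gamma(α + n/2, β + Σ(xᵢ−μ)²/2).
Σ(xᵢ−μ)² = (0.00)² + (-0.19)² + (1.03)² + (-0.62)² + (-0.08)² + (-0.49)² + (-0.40)² + (-0.40)² + (-0.15)² + (0.98)² + (-0.73)² + (1.09)² = 4.7518.
Posterior: Inv-Gamma(3.1 + 12/2, 16.1 + 4.7518/2) = Inv-Gamma(9.10, 18.47590).
Mode = β/(α+1) = 18.47590/10.10 = 1.8293.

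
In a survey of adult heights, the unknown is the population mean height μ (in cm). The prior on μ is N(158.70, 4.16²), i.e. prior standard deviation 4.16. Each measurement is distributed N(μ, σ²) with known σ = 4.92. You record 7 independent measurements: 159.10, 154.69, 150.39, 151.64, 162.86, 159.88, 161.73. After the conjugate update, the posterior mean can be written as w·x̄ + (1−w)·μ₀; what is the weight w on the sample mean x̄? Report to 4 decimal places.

0.8335

For Normal data with known variance σ², a Normal(μ₀, σ₀²) prior on μ is conjugate. Posterior precision = 1/σ₀² + n/σ²; posterior mean is the precision-weighted average of μ₀ and x̄.
σ₀² = 4.16² = 17.3056, σ² = 4.92² = 24.2064. Prior precision 1/σ₀² = 1/17.3056; data precision n/σ² = 7/24.2064.
w = (n/σ²)/(1/σ₀² + n/σ²) = n·σ₀²/(σ² + n·σ₀²) = 7·17.3056/(24.2064 + 7·17.3056) = 121.1392/145.3456 = 0.8335.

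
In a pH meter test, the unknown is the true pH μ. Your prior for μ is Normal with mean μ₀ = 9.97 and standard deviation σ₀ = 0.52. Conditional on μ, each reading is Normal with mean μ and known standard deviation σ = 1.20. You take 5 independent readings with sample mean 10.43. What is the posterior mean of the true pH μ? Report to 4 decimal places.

10.1928

For Normal data with known variance σ², a Normal(μ₀, σ₀²) prior on μ is conjugate. Posterior precision = 1/σ₀² + n/σ²; posterior mean is the precision-weighted average of μ₀ and x̄.
n·x̄ = 5·10.43 = 52.15.
σ₀² = 0.52² = 0.2704, σ² = 1.20² = 1.44; σ² + n·σ₀² = 1.44 + 5·0.2704 = 2.792.
Posterior mean = (μ₀/σ₀² + n·x̄/σ²)/(1/σ₀² + n/σ²) = (σ²·μ₀ + σ₀²·n·x̄)/(σ² + n·σ₀²) = (1.44·9.97 + 0.2704·52.15)/2.792 = 28.45816/2.792 = 10.1928.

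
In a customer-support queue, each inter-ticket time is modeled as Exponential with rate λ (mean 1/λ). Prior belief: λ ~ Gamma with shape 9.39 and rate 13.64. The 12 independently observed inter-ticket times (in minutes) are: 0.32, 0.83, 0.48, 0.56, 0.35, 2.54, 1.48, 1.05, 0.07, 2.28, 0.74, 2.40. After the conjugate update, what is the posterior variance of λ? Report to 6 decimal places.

With a Gamma(shape α, rate β) prior on the exponential rate λ, the posterior after n observations with total T = Σxᵢ is Gamma(α+n, β+T).
Sum of observations T = 13.10 minutes; n = 12.
Posterior: Gamma(9.39+12, 13.64+13.10) = Gamma(21.39, 26.74).
Var = α/β² = 0.029915.

0.029915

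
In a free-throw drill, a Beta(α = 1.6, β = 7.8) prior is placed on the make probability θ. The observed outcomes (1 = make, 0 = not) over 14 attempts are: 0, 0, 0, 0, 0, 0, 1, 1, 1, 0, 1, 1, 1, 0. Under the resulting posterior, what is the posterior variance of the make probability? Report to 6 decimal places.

0.008988

The Beta prior is conjugate to a Binomial/Bernoulli likelihood; the update adds successes to α and failures to β.
Posterior: Beta(α+k, β+n−k) = Beta(1.6+6, 7.8+8) = Beta(7.6, 15.8).
Var = αβ/((α+β)²(α+β+1)) = 7.6·15.8/(23.4²·24.4) = 0.008988.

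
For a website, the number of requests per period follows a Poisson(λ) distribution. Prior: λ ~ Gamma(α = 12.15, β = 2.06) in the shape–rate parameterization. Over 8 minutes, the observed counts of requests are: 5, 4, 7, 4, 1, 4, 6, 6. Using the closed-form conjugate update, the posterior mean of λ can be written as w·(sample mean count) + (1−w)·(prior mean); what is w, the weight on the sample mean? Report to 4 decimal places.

0.7952

With a Gamma(shape α, rate β) prior, the Poisson likelihood is conjugate: the posterior is Gamma(α + ΣXᵢ, β + n).
Posterior mean = (α₀+S)/(β₀+n) = [n/(β₀+n)]·(S/n) + [β₀/(β₀+n)]·(α₀/β₀), so only n and β₀ enter the weight.
Weight on data w = n/(β₀+n) = 8/(2.06+8) = 8/10.06 = 0.7952.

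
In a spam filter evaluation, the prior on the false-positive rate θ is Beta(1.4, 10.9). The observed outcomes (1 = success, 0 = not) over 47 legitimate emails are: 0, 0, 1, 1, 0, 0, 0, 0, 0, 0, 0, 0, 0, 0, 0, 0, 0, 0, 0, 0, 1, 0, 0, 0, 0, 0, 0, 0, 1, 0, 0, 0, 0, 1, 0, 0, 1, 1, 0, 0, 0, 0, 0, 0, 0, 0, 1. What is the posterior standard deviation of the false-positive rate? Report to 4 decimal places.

0.0470

The Beta prior is conjugate to a Binomial/Bernoulli likelihood; the update adds successes to α and failures to β.
Posterior: Beta(α+k, β+n−k) = Beta(1.4+8, 10.9+39) = Beta(9.4, 49.9).
Var = αβ/((α+β)²(α+β+1)) = 9.4·49.9/(59.3²·60.3) = 0.00221208; SD = √0.00221208 = 0.0470.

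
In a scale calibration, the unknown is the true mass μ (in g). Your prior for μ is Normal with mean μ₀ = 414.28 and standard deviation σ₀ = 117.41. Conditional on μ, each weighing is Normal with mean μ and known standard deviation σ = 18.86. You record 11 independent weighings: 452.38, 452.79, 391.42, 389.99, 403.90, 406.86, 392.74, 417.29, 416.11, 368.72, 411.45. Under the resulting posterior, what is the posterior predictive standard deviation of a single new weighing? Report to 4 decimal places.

For Normal data with known variance σ², a Normal(μ₀, σ₀²) prior on μ is conjugate. Posterior precision = 1/σ₀² + n/σ²; posterior mean is the precision-weighted average of μ₀ and x̄.
σ₀² = 117.41² = 13785.1081, σ² = 18.86² = 355.6996; σ² + n·σ₀² = 355.6996 + 11·13785.1081 = 151991.8887.
Posterior precision = 1/σ₀² + n/σ² = 1/13785.1081 + 11/355.6996 = (σ² + n·σ₀²)/(σ₀²σ²) = 151991.8887/(13785.1081·355.6996); posterior variance σₙ² = σ₀²σ²/(σ² + n·σ₀²) = 13785.1081·355.6996/151991.8887 = 32.260652.
Predictive variance for one new observation = σₙ² + σ² = 13785.1081·355.6996/151991.8887 + 355.6996 = σ²·(σ₀² + 151991.8887)/151991.8887 = 355.6996·165776.9968/151991.8887 = 387.960252; SD = √(355.6996·165776.9968/151991.8887) = 19.6967.

19.6967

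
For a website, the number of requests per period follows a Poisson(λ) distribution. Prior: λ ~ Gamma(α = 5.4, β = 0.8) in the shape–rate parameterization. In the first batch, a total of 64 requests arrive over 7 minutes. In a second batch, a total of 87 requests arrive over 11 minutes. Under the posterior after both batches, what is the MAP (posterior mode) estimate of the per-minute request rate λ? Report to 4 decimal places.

With a Gamma(shape α, rate β) prior, the Poisson likelihood is conjugate: the posterior is Gamma(α + ΣXᵢ, β + n).
After batch 1: Gamma(α+S, β+n) = Gamma(5.4+64, 0.8+7) = Gamma(69.4, 7.8).
After batch 2: Gamma(α+S, β+n) = Gamma(69.4+87, 7.8+11) = Gamma(156.4, 18.8).
Mode of Gamma(α,β) for α≥1 is (α−1)/β = 155.4/18.8 = 8.2660.

8.2660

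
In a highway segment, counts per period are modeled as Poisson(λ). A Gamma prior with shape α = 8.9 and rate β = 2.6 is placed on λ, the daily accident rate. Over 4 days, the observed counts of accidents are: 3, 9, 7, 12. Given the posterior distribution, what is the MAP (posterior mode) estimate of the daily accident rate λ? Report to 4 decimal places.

5.8939

With a Gamma(shape α, rate β) prior, the Poisson likelihood is conjugate: the posterior is Gamma(α + ΣXᵢ, β + n).
Sum of counts S = 31 over n = 4 days.
Posterior: Gamma(α+S, β+n) = Gamma(8.9+31, 2.6+4) = Gamma(39.9, 6.6).
Mode of Gamma(α,β) for α≥1 is (α−1)/β = 38.9/6.6 = 5.8939.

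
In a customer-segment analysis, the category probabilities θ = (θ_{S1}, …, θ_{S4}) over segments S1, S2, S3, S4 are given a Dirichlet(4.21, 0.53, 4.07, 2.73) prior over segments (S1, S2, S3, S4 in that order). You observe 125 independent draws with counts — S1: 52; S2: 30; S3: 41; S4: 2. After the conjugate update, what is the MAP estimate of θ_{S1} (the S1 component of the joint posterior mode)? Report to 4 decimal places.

The Dirichlet prior is conjugate to the Multinomial likelihood: each posterior αⱼ = prior αⱼ + observed count nⱼ.
Posterior concentration: (56.21, 30.53, 45.07, 4.73), total = 136.54.
Joint mode component: (α_{S1}−1)/(Σα−K) = 55.21/132.54 = 0.4166.

0.4166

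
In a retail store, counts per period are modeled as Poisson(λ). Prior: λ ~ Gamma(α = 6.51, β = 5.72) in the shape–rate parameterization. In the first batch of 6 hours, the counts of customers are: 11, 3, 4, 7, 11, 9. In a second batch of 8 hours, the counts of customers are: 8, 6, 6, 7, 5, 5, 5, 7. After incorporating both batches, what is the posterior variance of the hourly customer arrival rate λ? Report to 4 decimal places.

With a Gamma(shape α, rate β) prior, the Poisson likelihood is conjugate: the posterior is Gamma(α + ΣXᵢ, β + n).
Batch 1: sum of counts S = 45 over n = 6 hours.
After batch 1: Gamma(α+S, β+n) = Gamma(6.51+45, 5.72+6) = Gamma(51.51, 11.72).
Batch 2: sum of counts S = 49 over n = 8 hours.
After batch 2: Gamma(α+S, β+n) = Gamma(51.51+49, 11.72+8) = Gamma(100.51, 19.72).
Var = α/β² = 100.51/19.72² = 0.2585.

0.2585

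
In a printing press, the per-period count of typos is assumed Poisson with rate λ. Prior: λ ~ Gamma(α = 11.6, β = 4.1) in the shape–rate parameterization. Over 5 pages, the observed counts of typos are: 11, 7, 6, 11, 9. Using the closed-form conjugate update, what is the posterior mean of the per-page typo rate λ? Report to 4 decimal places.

6.1099

With a Gamma(shape α, rate β) prior, the Poisson likelihood is conjugate: the posterior is Gamma(α + ΣXᵢ, β + n).
Sum of counts S = 44 over n = 5 pages.
Posterior: Gamma(α+S, β+n) = Gamma(11.6+44, 4.1+5) = Gamma(55.6, 9.1).
Posterior mean = α/β = 55.6/9.1 = 6.1099.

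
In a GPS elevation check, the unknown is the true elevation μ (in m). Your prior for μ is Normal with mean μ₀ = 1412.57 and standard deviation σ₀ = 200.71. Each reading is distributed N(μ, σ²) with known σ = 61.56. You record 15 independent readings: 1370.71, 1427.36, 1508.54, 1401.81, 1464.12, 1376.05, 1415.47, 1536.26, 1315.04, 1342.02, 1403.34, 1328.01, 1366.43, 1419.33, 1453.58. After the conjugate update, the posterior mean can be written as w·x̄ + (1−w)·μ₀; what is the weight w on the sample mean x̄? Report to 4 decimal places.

0.9938

For Normal data with known variance σ², a Normal(μ₀, σ₀²) prior on μ is conjugate. Posterior precision = 1/σ₀² + n/σ²; posterior mean is the precision-weighted average of μ₀ and x̄.
σ₀² = 200.71² = 40284.5041, σ² = 61.56² = 3789.6336. Prior precision 1/σ₀² = 1/40284.5041; data precision n/σ² = 15/3789.6336.
w = (n/σ²)/(1/σ₀² + n/σ²) = n·σ₀²/(σ² + n·σ₀²) = 15·40284.5041/(3789.6336 + 15·40284.5041) = 604267.5615/608057.1951 = 0.9938.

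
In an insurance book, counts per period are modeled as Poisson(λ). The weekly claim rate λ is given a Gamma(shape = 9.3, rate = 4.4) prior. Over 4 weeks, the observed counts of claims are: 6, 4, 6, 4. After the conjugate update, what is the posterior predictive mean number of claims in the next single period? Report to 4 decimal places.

With a Gamma(shape α, rate β) prior, the Poisson likelihood is conjugate: the posterior is Gamma(α + ΣXᵢ, β + n).
Sum of counts S = 20 over n = 4 weeks.
Posterior: Gamma(α+S, β+n) = Gamma(9.3+20, 4.4+4) = Gamma(29.3, 8.4).
The predictive distribution for one future period is NegBinom with mean α/β = 3.4881.

3.4881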